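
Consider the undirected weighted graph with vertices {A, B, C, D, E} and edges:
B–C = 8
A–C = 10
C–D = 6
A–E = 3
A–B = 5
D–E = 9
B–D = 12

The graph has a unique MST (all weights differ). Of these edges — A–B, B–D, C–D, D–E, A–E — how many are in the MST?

Sort edges by weight, then run Kruskal:
A–E (3): add — endpoints in different components.
A–B (5): add — endpoints in different components.
C–D (6): add — endpoints in different components.
B–C (8): add — endpoints in different components.
MST edge set: {A–E, A–B, C–D, B–C}.
Of the listed edges, {A–B, C–D, A–E} are in the MST → 3.

3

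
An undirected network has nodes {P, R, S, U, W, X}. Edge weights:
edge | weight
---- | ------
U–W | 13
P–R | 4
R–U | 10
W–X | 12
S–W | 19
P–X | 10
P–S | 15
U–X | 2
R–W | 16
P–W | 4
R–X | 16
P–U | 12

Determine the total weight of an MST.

Sort edges by weight, then run Kruskal:
U–X (2): add. Components now {W} {U,X} {P} {R} {S}
P–R (4): add. Components now {W} {U,X} {P,R} {S}
P–W (4): add. Components now {P,R,W} {U,X} {S}
P–X (10): add. Components now {P,R,U,W,X} {S}
R–U (10): skip — U and R already connected.
P–U (12): skip — U and P already connected.
W–X (12): skip — W and X already connected.
U–W (13): skip — W and U already connected.
P–S (15): add. Components now {P,R,S,U,W,X}
MST edges: U–X, P–R, P–W, P–X, P–S; total weight 2+4+4+10+15 = 35.

35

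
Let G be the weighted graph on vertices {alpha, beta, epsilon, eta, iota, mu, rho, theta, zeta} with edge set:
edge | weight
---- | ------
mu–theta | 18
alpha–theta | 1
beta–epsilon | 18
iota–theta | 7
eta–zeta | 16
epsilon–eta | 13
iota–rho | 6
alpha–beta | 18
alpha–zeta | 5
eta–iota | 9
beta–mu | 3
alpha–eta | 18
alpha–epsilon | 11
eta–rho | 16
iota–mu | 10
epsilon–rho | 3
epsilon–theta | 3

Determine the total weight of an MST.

40

Kruskal: consider edges lightest-first.
alpha–theta (1): add — endpoints in different components.
beta–mu (3): add — endpoints in different components.
epsilon–rho (3): add — endpoints in different components.
epsilon–theta (3): add — endpoints in different components.
alpha–zeta (5): add — endpoints in different components.
iota–rho (6): add — endpoints in different components.
iota–theta (7): skip — theta and iota already connected.
eta–iota (9): add — endpoints in different components.
iota–mu (10): add — endpoints in different components.
MST edges: alpha–theta, beta–mu, epsilon–rho, epsilon–theta, alpha–zeta, iota–rho, eta–iota, iota–mu; total weight 1+3+3+3+5+6+9+10 = 40.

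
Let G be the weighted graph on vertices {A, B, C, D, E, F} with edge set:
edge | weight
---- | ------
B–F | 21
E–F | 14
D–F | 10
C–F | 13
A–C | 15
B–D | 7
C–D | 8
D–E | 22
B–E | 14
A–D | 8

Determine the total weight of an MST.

Prim's algorithm from E:
Step 1: cheapest edge leaving the tree is B–E (14); add B.
Step 2: cheapest edge leaving the tree is B–D (7); add D.
Step 3: cheapest edge leaving the tree is A–D (8); add A.
Step 4: cheapest edge leaving the tree is C–D (8); add C.
Step 5: cheapest edge leaving the tree is D–F (10); add F.
MST edges: B–E, B–D, A–D, C–D, D–F; total weight 14+7+8+8+10 = 47.

47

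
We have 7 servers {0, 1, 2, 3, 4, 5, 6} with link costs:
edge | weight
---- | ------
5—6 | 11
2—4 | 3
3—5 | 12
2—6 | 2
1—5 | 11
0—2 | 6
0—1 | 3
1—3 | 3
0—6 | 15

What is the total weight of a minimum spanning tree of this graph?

Kruskal's algorithm — process edges by increasing weight (ties by edge label):
2—6 (2): add — endpoints in different components.
0—1 (3): add — endpoints in different components.
1—3 (3): add — endpoints in different components.
2—4 (3): add — endpoints in different components.
0—2 (6): add — endpoints in different components.
1—5 (11): add — endpoints in different components.
MST edges: 2—6, 0—1, 1—3, 2—4, 0—2, 1—5; total weight 2+3+3+3+6+11 = 28.

28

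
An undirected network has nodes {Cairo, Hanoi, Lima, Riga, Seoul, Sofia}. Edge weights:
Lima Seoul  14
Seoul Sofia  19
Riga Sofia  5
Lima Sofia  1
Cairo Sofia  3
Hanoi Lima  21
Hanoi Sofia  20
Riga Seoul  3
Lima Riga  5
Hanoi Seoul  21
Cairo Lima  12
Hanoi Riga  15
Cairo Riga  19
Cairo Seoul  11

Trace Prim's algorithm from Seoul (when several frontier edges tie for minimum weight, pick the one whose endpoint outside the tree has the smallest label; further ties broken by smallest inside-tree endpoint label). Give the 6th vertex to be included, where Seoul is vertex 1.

Hanoi

Grow the tree from Seoul using Prim:
Step 1: cheapest edge leaving the tree is Riga Seoul (3); add Riga.
Step 2: cheapest edge leaving the tree is Lima Riga (5); add Lima.
Step 3: cheapest edge leaving the tree is Lima Sofia (1); add Sofia.
Step 4: cheapest edge leaving the tree is Cairo Sofia (3); add Cairo.
Step 5: cheapest edge leaving the tree is Hanoi Riga (15); add Hanoi.
Vertex order: Seoul, Riga, Lima, Sofia, Cairo, Hanoi. The 6th vertex is Hanoi.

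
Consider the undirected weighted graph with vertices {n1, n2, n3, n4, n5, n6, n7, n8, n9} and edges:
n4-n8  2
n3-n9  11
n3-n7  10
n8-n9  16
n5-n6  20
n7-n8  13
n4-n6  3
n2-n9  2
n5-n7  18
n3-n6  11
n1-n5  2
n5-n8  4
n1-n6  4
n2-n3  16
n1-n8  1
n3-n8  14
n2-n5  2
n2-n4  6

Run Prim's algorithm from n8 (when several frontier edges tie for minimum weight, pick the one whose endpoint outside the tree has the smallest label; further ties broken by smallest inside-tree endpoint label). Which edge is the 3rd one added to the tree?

n1-n5

Prim, starting at n8.
Step 1: cheapest edge leaving the tree is n1-n8 (1); add n1.
Step 2: cheapest edge leaving the tree is n4-n8 (2); add n4.
Step 3: cheapest edge leaving the tree is n1-n5 (2); add n5.
Step 4: cheapest edge leaving the tree is n2-n5 (2); add n2.
Step 5: cheapest edge leaving the tree is n2-n9 (2); add n9.
Step 6: cheapest edge leaving the tree is n4-n6 (3); add n6.
Step 7: cheapest edge leaving the tree is n3-n6 (11); add n3.
Step 8: cheapest edge leaving the tree is n3-n7 (10); add n7.
The 3rd edge added is n1-n5.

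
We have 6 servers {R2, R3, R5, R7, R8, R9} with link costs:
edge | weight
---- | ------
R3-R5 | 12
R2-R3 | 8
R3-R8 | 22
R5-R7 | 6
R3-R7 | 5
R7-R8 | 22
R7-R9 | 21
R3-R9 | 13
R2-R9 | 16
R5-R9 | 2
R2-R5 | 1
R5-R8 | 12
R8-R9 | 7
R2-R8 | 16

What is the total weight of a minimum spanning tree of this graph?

21

Kruskal: consider edges lightest-first.
R2-R5 (1): add. Components now {R2,R5} {R8} {R9} {R7} {R3}
R5-R9 (2): add. Components now {R2,R5,R9} {R8} {R7} {R3}
R3-R7 (5): add. Components now {R2,R5,R9} {R8} {R3,R7}
R5-R7 (6): add. Components now {R2,R3,R5,R7,R9} {R8}
R8-R9 (7): add. Components now {R2,R3,R5,R7,R8,R9}
MST edges: R2-R5, R5-R9, R3-R7, R5-R7, R8-R9; total weight 1+2+5+6+7 = 21.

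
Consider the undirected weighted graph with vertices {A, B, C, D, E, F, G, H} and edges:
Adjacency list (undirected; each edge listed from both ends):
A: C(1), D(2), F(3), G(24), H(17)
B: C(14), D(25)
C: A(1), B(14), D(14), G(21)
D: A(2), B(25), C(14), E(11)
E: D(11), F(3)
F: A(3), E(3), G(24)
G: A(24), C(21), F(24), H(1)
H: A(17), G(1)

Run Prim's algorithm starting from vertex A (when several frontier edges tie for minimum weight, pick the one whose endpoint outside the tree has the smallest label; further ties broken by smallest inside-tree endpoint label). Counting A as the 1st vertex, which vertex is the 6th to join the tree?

B

Prim's algorithm from A:
Step 1: frontier [A C 1, A D 2, A F 3, A H 17, A G 24] → take A C (1); add C.
Step 2: frontier [A D 2, A F 3, A H 17, A G 24, B C 14, C D 14, C G 21] → take A D (2); add D.
Step 3: frontier [A F 3, A H 17, A G 24, B C 14, C G 21, D E 11, B D 25] → take A F (3); add F.
Step 4: frontier [A H 17, A G 24, B C 14, C G 21, D E 11, B D 25, E F 3, F G 24] → take E F (3); add E.
Step 5: frontier [A H 17, A G 24, B C 14, C G 21, B D 25, F G 24] → take B C (14); add B.
Step 6: frontier [A H 17, A G 24, C G 21, F G 24] → take A H (17); add H.
Step 7: frontier [A G 24, C G 21, F G 24, G H 1] → take G H (1); add G.
Vertex order: A, C, D, F, E, B, H, G. The 6th vertex is B.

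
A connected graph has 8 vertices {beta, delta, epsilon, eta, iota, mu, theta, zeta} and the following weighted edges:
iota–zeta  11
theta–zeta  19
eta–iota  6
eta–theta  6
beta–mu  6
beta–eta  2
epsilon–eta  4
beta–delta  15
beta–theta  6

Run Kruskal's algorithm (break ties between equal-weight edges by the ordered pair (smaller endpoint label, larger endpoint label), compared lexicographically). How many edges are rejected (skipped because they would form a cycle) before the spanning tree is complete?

1

Kruskal: consider edges lightest-first.
beta–eta (2): add — endpoints in different components.
epsilon–eta (4): add — endpoints in different components.
beta–mu (6): add — endpoints in different components.
beta–theta (6): add — endpoints in different components.
eta–iota (6): add — endpoints in different components.
eta–theta (6): skip — theta and eta already connected.
iota–zeta (11): add — endpoints in different components.
beta–delta (15): add — endpoints in different components.
Edges rejected before the tree was complete: 1.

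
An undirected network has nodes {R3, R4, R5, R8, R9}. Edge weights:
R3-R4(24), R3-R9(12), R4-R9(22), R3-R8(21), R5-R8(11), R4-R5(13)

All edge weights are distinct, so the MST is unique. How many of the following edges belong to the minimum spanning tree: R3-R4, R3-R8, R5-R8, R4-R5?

Kruskal's algorithm — process edges by increasing weight (ties by edge label):
R5-R8 (11): add — endpoints in different components.
R3-R9 (12): add — endpoints in different components.
R4-R5 (13): add — endpoints in different components.
R3-R8 (21): add — endpoints in different components.
MST edge set: {R5-R8, R3-R9, R4-R5, R3-R8}.
Of the listed edges, {R3-R8, R5-R8, R4-R5} are in the MST → 3.

3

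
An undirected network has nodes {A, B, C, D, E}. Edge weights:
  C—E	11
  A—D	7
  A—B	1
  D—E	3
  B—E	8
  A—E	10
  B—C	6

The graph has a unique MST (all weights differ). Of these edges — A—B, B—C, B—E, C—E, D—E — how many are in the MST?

Kruskal: consider edges lightest-first.
A—B (1): add — endpoints in different components.
D—E (3): add — endpoints in different components.
B—C (6): add — endpoints in different components.
A—D (7): add — endpoints in different components.
MST edge set: {A—B, D—E, B—C, A—D}.
Of the listed edges, {A—B, B—C, D—E} are in the MST → 3.

3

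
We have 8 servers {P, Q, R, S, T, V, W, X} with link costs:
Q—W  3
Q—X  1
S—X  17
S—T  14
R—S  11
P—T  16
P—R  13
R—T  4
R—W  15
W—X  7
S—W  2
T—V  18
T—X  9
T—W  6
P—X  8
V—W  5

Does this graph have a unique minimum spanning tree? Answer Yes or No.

Kruskal: consider edges lightest-first.
Q—X (1): add — endpoints in different components.
S—W (2): add — endpoints in different components.
Q—W (3): add — endpoints in different components.
R—T (4): add — endpoints in different components.
V—W (5): add — endpoints in different components.
T—W (6): add — endpoints in different components.
W—X (7): skip — X and W already connected.
P—X (8): add — endpoints in different components.
Every non-tree edge has weight strictly greater than the heaviest edge on the tree path between its endpoints, so the MST is unique.

Yes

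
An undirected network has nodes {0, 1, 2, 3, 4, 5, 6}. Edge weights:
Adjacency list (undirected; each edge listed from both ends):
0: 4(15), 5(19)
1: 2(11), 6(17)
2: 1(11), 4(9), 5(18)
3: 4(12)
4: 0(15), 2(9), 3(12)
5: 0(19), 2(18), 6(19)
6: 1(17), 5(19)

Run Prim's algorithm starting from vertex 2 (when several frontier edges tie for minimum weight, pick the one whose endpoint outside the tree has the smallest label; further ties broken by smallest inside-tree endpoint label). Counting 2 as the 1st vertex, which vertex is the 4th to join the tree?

3

Prim, starting at 2.
Step 1: frontier [2–4 9, 1–2 11, 2–5 18] → take 2–4 (9); add 4.
Step 2: frontier [1–2 11, 2–5 18, 3–4 12, 0–4 15] → take 1–2 (11); add 1.
Step 3: frontier [1–6 17, 2–5 18, 3–4 12, 0–4 15] → take 3–4 (12); add 3.
Step 4: frontier [1–6 17, 2–5 18, 0–4 15] → take 0–4 (15); add 0.
Step 5: frontier [0–5 19, 1–6 17, 2–5 18] → take 1–6 (17); add 6.
Step 6: frontier [0–5 19, 2–5 18, 5–6 19] → take 2–5 (18); add 5.
Vertex order: 2, 4, 1, 3, 0, 6, 5. The 4th vertex is 3.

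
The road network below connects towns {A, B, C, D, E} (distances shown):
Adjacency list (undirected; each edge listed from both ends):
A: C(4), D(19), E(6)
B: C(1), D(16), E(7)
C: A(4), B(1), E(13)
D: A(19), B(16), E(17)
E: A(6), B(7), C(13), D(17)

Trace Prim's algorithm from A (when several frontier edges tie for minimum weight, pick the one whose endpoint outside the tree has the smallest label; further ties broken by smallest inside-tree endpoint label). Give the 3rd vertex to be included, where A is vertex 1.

Prim's algorithm from A:
Step 1: cheapest edge leaving the tree is A-C (4); add C.
Step 2: cheapest edge leaving the tree is B-C (1); add B.
Step 3: cheapest edge leaving the tree is A-E (6); add E.
Step 4: cheapest edge leaving the tree is B-D (16); add D.
Vertex order: A, C, B, E, D. The 3rd vertex is B.

B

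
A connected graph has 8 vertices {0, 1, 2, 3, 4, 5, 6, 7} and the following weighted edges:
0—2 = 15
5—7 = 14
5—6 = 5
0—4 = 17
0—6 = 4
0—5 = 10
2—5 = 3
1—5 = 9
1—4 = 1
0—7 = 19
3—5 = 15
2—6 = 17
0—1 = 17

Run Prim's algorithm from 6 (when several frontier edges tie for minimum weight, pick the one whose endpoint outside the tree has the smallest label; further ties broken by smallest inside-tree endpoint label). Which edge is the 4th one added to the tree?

Prim, starting at 6.
Step 1: frontier [0—6 4, 5—6 5, 2—6 17] → take 0—6 (4); add 0.
Step 2: frontier [0—5 10, 0—2 15, 0—1 17, 0—4 17, 0—7 19, 5—6 5, 2—6 17] → take 5—6 (5); add 5.
Step 3: frontier [0—2 15, 0—1 17, 0—4 17, 0—7 19, 2—5 3, 1—5 9, 5—7 14, 3—5 15, 2—6 17] → take 2—5 (3); add 2.
Step 4: frontier [0—1 17, 0—4 17, 0—7 19, 1—5 9, 5—7 14, 3—5 15] → take 1—5 (9); add 1.
Step 5: frontier [0—4 17, 0—7 19, 1—4 1, 5—7 14, 3—5 15] → take 1—4 (1); add 4.
Step 6: frontier [0—7 19, 5—7 14, 3—5 15] → take 5—7 (14); add 7.
Step 7: frontier [3—5 15] → take 3—5 (15); add 3.
The 4th edge added is 1—5.

1-5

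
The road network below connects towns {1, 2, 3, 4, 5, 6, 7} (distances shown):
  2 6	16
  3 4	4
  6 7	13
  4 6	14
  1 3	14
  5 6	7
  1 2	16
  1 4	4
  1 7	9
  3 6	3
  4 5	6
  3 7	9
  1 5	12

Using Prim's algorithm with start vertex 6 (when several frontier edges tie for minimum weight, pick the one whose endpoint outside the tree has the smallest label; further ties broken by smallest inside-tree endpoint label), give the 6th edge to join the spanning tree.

1-2

Grow the tree from 6 using Prim:
Step 1: frontier [3 6 3, 5 6 7, 6 7 13, 4 6 14, 2 6 16] → take 3 6 (3); add 3.
Step 2: frontier [3 4 4, 3 7 9, 1 3 14, 5 6 7, 6 7 13, 4 6 14, 2 6 16] → take 3 4 (4); add 4.
Step 3: frontier [3 7 9, 1 3 14, 1 4 4, 4 5 6, 5 6 7, 6 7 13, 2 6 16] → take 1 4 (4); add 1.
Step 4: frontier [1 7 9, 1 5 12, 1 2 16, 3 7 9, 4 5 6, 5 6 7, 6 7 13, 2 6 16] → take 4 5 (6); add 5.
Step 5: frontier [1 7 9, 1 2 16, 3 7 9, 6 7 13, 2 6 16] → take 1 7 (9); add 7.
Step 6: frontier [1 2 16, 2 6 16] → take 1 2 (16); add 2.
The 6th edge added is 1 2.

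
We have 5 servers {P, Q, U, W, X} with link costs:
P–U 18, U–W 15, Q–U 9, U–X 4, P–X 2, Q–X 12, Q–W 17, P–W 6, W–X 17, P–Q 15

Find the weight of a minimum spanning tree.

Grow the tree from X using Prim:
Step 1: cheapest edge leaving the tree is P–X (2); add P.
Step 2: cheapest edge leaving the tree is U–X (4); add U.
Step 3: cheapest edge leaving the tree is P–W (6); add W.
Step 4: cheapest edge leaving the tree is Q–U (9); add Q.
MST edges: P–X, U–X, P–W, Q–U; total weight 2+4+6+9 = 21.

21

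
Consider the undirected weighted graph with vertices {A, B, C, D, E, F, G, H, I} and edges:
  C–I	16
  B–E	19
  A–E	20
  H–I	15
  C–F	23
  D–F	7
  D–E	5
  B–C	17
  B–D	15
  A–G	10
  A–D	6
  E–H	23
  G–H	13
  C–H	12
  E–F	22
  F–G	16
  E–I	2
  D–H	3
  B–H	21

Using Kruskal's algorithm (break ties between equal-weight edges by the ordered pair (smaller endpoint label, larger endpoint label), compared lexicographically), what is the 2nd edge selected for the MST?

Sort edges by weight, then run Kruskal:
E–I (2): add — endpoints in different components.
D–H (3): add — endpoints in different components.
D–E (5): add — endpoints in different components.
A–D (6): add — endpoints in different components.
D–F (7): add — endpoints in different components.
A–G (10): add — endpoints in different components.
C–H (12): add — endpoints in different components.
G–H (13): skip — G and H already connected.
B–D (15): add — endpoints in different components.
The 2nd edge added is D–H.

D-H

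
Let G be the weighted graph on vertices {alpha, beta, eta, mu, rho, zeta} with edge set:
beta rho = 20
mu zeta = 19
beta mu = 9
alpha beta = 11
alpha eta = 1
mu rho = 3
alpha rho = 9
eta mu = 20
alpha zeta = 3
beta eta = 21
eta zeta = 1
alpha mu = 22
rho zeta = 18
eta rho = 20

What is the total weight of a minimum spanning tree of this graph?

Prim, starting at zeta.
Step 1: frontier [eta zeta 1, alpha zeta 3, rho zeta 18, mu zeta 19] → take eta zeta (1); add eta.
Step 2: frontier [alpha eta 1, eta mu 20, eta rho 20, beta eta 21, alpha zeta 3, rho zeta 18, mu zeta 19] → take alpha eta (1); add alpha.
Step 3: frontier [alpha rho 9, alpha beta 11, alpha mu 22, eta mu 20, eta rho 20, beta eta 21, rho zeta 18, mu zeta 19] → take alpha rho (9); add rho.
Step 4: frontier [alpha beta 11, alpha mu 22, eta mu 20, beta eta 21, mu rho 3, beta rho 20, mu zeta 19] → take mu rho (3); add mu.
Step 5: frontier [alpha beta 11, beta eta 21, beta mu 9, beta rho 20] → take beta mu (9); add beta.
MST edges: eta zeta, alpha eta, alpha rho, mu rho, beta mu; total weight 1+1+9+3+9 = 23.

23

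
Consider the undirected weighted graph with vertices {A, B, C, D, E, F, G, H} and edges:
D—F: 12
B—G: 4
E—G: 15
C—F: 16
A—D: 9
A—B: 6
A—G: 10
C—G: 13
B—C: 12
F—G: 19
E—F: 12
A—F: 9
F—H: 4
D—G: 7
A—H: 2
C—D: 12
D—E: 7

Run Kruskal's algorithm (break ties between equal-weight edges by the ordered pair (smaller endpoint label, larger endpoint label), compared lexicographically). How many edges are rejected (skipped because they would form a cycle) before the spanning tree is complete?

3

Kruskal's algorithm — process edges by increasing weight (ties by edge label):
A—H (2): add — endpoints in different components.
B—G (4): add — endpoints in different components.
F—H (4): add — endpoints in different components.
A—B (6): add — endpoints in different components.
D—E (7): add — endpoints in different components.
D—G (7): add — endpoints in different components.
A—D (9): skip — A and D already connected.
A—F (9): skip — A and F already connected.
A—G (10): skip — A and G already connected.
B—C (12): add — endpoints in different components.
Edges rejected before the tree was complete: 3.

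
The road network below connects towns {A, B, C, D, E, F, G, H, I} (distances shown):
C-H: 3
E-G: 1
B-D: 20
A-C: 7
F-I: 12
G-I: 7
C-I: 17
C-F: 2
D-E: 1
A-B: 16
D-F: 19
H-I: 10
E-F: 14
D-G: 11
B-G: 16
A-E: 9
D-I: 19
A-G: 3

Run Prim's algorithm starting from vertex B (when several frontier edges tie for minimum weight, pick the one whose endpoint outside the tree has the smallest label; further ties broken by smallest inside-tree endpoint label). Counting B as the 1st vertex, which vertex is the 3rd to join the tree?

Prim, starting at B.
Step 1: cheapest edge leaving the tree is A-B (16); add A.
Step 2: cheapest edge leaving the tree is A-G (3); add G.
Step 3: cheapest edge leaving the tree is E-G (1); add E.
Step 4: cheapest edge leaving the tree is D-E (1); add D.
Step 5: cheapest edge leaving the tree is A-C (7); add C.
Step 6: cheapest edge leaving the tree is C-F (2); add F.
Step 7: cheapest edge leaving the tree is C-H (3); add H.
Step 8: cheapest edge leaving the tree is G-I (7); add I.
Vertex order: B, A, G, E, D, C, F, H, I. The 3rd vertex is G.

G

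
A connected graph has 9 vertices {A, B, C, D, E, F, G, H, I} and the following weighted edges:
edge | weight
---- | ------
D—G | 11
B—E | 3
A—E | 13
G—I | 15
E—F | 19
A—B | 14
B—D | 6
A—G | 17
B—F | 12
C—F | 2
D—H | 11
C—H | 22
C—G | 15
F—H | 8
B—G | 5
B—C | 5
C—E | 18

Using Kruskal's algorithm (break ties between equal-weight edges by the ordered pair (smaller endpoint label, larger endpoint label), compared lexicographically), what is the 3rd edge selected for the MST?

B-C

Sort edges by weight, then run Kruskal:
C—F (2): add — endpoints in different components.
B—E (3): add — endpoints in different components.
B—C (5): add — endpoints in different components.
B—G (5): add — endpoints in different components.
B—D (6): add — endpoints in different components.
F—H (8): add — endpoints in different components.
D—G (11): skip — D and G already connected.
D—H (11): skip — D and H already connected.
B—F (12): skip — B and F already connected.
A—E (13): add — endpoints in different components.
A—B (14): skip — A and B already connected.
C—G (15): skip — C and G already connected.
G—I (15): add — endpoints in different components.
The 3rd edge added is B—C.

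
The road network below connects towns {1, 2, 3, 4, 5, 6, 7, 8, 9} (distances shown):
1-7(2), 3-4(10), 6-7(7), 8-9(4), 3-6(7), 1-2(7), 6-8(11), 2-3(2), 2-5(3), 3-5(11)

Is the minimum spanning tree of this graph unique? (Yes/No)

Kruskal: consider edges lightest-first.
1-7 (2): add — endpoints in different components.
2-3 (2): add — endpoints in different components.
2-5 (3): add — endpoints in different components.
8-9 (4): add — endpoints in different components.
1-2 (7): add — endpoints in different components.
3-6 (7): add — endpoints in different components.
6-7 (7): skip — 6 and 7 already connected.
3-4 (10): add — endpoints in different components.
3-5 (11): skip — 3 and 5 already connected.
6-8 (11): add — endpoints in different components.
Non-tree edge 6-7 has weight 7, equal to the heaviest edge on its tree cycle — swapping gives another MST of the same weight. Not unique.

No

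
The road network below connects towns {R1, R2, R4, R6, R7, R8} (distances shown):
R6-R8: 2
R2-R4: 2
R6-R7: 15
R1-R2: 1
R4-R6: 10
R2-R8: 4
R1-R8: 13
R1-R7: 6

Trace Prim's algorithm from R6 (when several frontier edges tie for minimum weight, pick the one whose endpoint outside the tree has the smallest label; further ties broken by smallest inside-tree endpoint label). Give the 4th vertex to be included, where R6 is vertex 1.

Prim, starting at R6.
Step 1: cheapest edge leaving the tree is R6-R8 (2); add R8.
Step 2: cheapest edge leaving the tree is R2-R8 (4); add R2.
Step 3: cheapest edge leaving the tree is R1-R2 (1); add R1.
Step 4: cheapest edge leaving the tree is R2-R4 (2); add R4.
Step 5: cheapest edge leaving the tree is R1-R7 (6); add R7.
Vertex order: R6, R8, R2, R1, R4, R7. The 4th vertex is R1.

R1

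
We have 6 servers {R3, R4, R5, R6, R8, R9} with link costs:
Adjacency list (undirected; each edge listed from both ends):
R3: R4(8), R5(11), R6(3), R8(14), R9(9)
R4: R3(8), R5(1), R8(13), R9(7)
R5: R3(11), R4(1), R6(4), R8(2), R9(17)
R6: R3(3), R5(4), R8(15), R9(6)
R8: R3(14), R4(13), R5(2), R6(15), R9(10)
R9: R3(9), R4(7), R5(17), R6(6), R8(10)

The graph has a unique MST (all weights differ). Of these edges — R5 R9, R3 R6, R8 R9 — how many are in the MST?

1

Sort edges by weight, then run Kruskal:
R4 R5 (1): add. Components now {R4,R5} {R6} {R3} {R9} {R8}
R5 R8 (2): add. Components now {R4,R5,R8} {R6} {R3} {R9}
R3 R6 (3): add. Components now {R4,R5,R8} {R3,R6} {R9}
R5 R6 (4): add. Components now {R3,R4,R5,R6,R8} {R9}
R6 R9 (6): add. Components now {R3,R4,R5,R6,R8,R9}
MST edge set: {R4 R5, R5 R8, R3 R6, R5 R6, R6 R9}.
Of the listed edges, {R3 R6} are in the MST → 1.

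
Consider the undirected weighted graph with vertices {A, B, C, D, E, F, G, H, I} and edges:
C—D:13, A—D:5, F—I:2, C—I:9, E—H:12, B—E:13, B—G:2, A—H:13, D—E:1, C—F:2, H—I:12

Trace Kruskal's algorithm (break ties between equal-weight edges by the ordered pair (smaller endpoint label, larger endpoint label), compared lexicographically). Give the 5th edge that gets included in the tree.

Kruskal's algorithm — process edges by increasing weight (ties by edge label):
D—E (1): add — endpoints in different components.
B—G (2): add — endpoints in different components.
C—F (2): add — endpoints in different components.
F—I (2): add — endpoints in different components.
A—D (5): add — endpoints in different components.
C—I (9): skip — C and I already connected.
E—H (12): add — endpoints in different components.
H—I (12): add — endpoints in different components.
A—H (13): skip — A and H already connected.
B—E (13): add — endpoints in different components.
The 5th edge added is A—D.

A-D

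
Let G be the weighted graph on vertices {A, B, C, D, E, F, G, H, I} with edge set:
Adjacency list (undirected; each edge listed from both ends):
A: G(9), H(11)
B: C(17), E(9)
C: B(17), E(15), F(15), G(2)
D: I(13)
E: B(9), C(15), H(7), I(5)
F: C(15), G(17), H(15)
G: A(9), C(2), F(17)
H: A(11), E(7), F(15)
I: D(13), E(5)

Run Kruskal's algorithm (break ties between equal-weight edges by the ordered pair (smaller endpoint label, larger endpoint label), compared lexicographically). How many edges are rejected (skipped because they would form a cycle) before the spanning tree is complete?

Kruskal: consider edges lightest-first.
C G (2): add — endpoints in different components.
E I (5): add — endpoints in different components.
E H (7): add — endpoints in different components.
A G (9): add — endpoints in different components.
B E (9): add — endpoints in different components.
A H (11): add — endpoints in different components.
D I (13): add — endpoints in different components.
C E (15): skip — C and E already connected.
C F (15): add — endpoints in different components.
Edges rejected before the tree was complete: 1.

1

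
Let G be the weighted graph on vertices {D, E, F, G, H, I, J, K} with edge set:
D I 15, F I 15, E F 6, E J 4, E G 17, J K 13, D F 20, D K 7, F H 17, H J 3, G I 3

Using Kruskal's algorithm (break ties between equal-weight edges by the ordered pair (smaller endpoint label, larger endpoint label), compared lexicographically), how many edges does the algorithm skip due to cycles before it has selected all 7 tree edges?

Sort edges by weight, then run Kruskal:
G I (3): add — endpoints in different components.
H J (3): add — endpoints in different components.
E J (4): add — endpoints in different components.
E F (6): add — endpoints in different components.
D K (7): add — endpoints in different components.
J K (13): add — endpoints in different components.
D I (15): add — endpoints in different components.
Edges rejected before the tree was complete: 0.

0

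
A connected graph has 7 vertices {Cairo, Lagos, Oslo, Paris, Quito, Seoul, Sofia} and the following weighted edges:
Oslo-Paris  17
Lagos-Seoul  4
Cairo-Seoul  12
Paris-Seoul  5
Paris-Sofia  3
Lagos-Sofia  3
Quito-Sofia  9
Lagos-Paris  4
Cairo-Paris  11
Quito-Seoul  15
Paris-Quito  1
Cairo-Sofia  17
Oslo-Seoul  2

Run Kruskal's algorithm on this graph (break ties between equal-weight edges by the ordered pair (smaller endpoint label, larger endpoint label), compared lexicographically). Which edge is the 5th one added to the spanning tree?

Lagos-Seoul

Kruskal: consider edges lightest-first.
Paris-Quito (1): add. Components now {Lagos} {Paris,Quito} {Seoul} {Sofia} {Cairo} {Oslo}
Oslo-Seoul (2): add. Components now {Lagos} {Paris,Quito} {Oslo,Seoul} {Sofia} {Cairo}
Lagos-Sofia (3): add. Components now {Lagos,Sofia} {Paris,Quito} {Oslo,Seoul} {Cairo}
Paris-Sofia (3): add. Components now {Lagos,Paris,Quito,Sofia} {Oslo,Seoul} {Cairo}
Lagos-Paris (4): skip — Lagos and Paris already connected.
Lagos-Seoul (4): add. Components now {Lagos,Oslo,Paris,Quito,Seoul,Sofia} {Cairo}
Paris-Seoul (5): skip — Seoul and Paris already connected.
Quito-Sofia (9): skip — Quito and Sofia already connected.
Cairo-Paris (11): add. Components now {Cairo,Lagos,Oslo,Paris,Quito,Seoul,Sofia}
The 5th edge added is Lagos-Seoul.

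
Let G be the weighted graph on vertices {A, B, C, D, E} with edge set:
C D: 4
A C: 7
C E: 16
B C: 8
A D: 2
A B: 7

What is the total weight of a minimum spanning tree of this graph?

29

Grow the tree from D using Prim:
Step 1: frontier [A D 2, C D 4] → take A D (2); add A.
Step 2: frontier [A B 7, A C 7, C D 4] → take C D (4); add C.
Step 3: frontier [A B 7, B C 8, C E 16] → take A B (7); add B.
Step 4: frontier [C E 16] → take C E (16); add E.
MST edges: A D, C D, A B, C E; total weight 2+4+7+16 = 29.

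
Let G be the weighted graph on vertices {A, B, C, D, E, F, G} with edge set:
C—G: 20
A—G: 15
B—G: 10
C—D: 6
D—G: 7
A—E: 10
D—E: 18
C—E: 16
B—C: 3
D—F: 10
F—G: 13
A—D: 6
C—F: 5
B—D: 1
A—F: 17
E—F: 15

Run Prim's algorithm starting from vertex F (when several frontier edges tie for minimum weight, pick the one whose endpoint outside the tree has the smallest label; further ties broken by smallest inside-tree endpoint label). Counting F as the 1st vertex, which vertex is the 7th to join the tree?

Prim, starting at F.
Step 1: cheapest edge leaving the tree is C—F (5); add C.
Step 2: cheapest edge leaving the tree is B—C (3); add B.
Step 3: cheapest edge leaving the tree is B—D (1); add D.
Step 4: cheapest edge leaving the tree is A—D (6); add A.
Step 5: cheapest edge leaving the tree is D—G (7); add G.
Step 6: cheapest edge leaving the tree is A—E (10); add E.
Vertex order: F, C, B, D, A, G, E. The 7th vertex is E.

E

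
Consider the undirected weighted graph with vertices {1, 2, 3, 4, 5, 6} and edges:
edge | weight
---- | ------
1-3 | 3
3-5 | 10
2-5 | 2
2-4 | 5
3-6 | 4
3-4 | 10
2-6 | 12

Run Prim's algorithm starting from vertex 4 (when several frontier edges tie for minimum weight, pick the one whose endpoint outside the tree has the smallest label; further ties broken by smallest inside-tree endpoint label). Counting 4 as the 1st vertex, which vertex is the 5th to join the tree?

Grow the tree from 4 using Prim:
Step 1: cheapest edge leaving the tree is 2-4 (5); add 2.
Step 2: cheapest edge leaving the tree is 2-5 (2); add 5.
Step 3: cheapest edge leaving the tree is 3-4 (10); add 3.
Step 4: cheapest edge leaving the tree is 1-3 (3); add 1.
Step 5: cheapest edge leaving the tree is 3-6 (4); add 6.
Vertex order: 4, 2, 5, 3, 1, 6. The 5th vertex is 1.

1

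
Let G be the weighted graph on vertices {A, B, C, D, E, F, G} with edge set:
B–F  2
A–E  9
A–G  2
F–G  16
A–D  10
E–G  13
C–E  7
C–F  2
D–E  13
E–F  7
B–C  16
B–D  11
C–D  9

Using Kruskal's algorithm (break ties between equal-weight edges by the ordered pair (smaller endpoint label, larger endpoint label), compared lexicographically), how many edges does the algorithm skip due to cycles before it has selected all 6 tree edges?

Sort edges by weight, then run Kruskal:
A–G (2): add. Components now {A,G} {B} {C} {D} {E} {F}
B–F (2): add. Components now {A,G} {B,F} {C} {D} {E}
C–F (2): add. Components now {A,G} {B,C,F} {D} {E}
C–E (7): add. Components now {A,G} {B,C,E,F} {D}
E–F (7): skip — E and F already connected.
A–E (9): add. Components now {A,B,C,E,F,G} {D}
C–D (9): add. Components now {A,B,C,D,E,F,G}
Edges rejected before the tree was complete: 1.

1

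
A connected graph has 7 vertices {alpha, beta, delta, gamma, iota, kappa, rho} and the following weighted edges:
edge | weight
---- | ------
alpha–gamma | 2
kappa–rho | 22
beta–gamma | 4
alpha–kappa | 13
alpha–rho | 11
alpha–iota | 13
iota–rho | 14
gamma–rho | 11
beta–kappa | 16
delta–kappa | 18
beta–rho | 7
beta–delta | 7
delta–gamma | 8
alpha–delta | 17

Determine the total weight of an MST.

Prim's algorithm from iota:
Step 1: frontier [alpha–iota 13, iota–rho 14] → take alpha–iota (13); add alpha.
Step 2: frontier [alpha–gamma 2, alpha–rho 11, alpha–kappa 13, alpha–delta 17, iota–rho 14] → take alpha–gamma (2); add gamma.
Step 3: frontier [alpha–rho 11, alpha–kappa 13, alpha–delta 17, beta–gamma 4, delta–gamma 8, gamma–rho 11, iota–rho 14] → take beta–gamma (4); add beta.
Step 4: frontier [alpha–rho 11, alpha–kappa 13, alpha–delta 17, beta–delta 7, beta–rho 7, beta–kappa 16, delta–gamma 8, gamma–rho 11, iota–rho 14] → take beta–delta (7); add delta.
Step 5: frontier [alpha–rho 11, alpha–kappa 13, beta–rho 7, beta–kappa 16, delta–kappa 18, gamma–rho 11, iota–rho 14] → take beta–rho (7); add rho.
Step 6: frontier [alpha–kappa 13, beta–kappa 16, delta–kappa 18, kappa–rho 22] → take alpha–kappa (13); add kappa.
MST edges: alpha–iota, alpha–gamma, beta–gamma, beta–delta, beta–rho, alpha–kappa; total weight 13+2+4+7+7+13 = 46.

46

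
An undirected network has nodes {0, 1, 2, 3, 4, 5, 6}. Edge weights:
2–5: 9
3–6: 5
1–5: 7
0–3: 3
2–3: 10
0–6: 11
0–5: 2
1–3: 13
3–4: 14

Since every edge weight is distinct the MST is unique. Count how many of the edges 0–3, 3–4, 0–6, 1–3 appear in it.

Kruskal's algorithm — process edges by increasing weight (ties by edge label):
0–5 (2): add. Components now {0,5} {1} {2} {3} {4} {6}
0–3 (3): add. Components now {0,3,5} {1} {2} {4} {6}
3–6 (5): add. Components now {0,3,5,6} {1} {2} {4}
1–5 (7): add. Components now {0,1,3,5,6} {2} {4}
2–5 (9): add. Components now {0,1,2,3,5,6} {4}
2–3 (10): skip — 2 and 3 already connected.
0–6 (11): skip — 0 and 6 already connected.
1–3 (13): skip — 1 and 3 already connected.
3–4 (14): add. Components now {0,1,2,3,4,5,6}
MST edge set: {0–5, 0–3, 3–6, 1–5, 2–5, 3–4}.
Of the listed edges, {0–3, 3–4} are in the MST → 2.

2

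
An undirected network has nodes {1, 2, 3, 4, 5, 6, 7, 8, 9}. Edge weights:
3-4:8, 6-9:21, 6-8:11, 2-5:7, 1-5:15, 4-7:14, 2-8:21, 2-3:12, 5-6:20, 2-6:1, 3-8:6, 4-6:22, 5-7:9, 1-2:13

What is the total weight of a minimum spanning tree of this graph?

76

Prim, starting at 3.
Step 1: frontier [3-8 6, 3-4 8, 2-3 12] → take 3-8 (6); add 8.
Step 2: frontier [3-4 8, 2-3 12, 6-8 11, 2-8 21] → take 3-4 (8); add 4.
Step 3: frontier [2-3 12, 4-7 14, 4-6 22, 6-8 11, 2-8 21] → take 6-8 (11); add 6.
Step 4: frontier [2-3 12, 4-7 14, 2-6 1, 5-6 20, 6-9 21, 2-8 21] → take 2-6 (1); add 2.
Step 5: frontier [2-5 7, 1-2 13, 4-7 14, 5-6 20, 6-9 21] → take 2-5 (7); add 5.
Step 6: frontier [1-2 13, 4-7 14, 5-7 9, 1-5 15, 6-9 21] → take 5-7 (9); add 7.
Step 7: frontier [1-2 13, 1-5 15, 6-9 21] → take 1-2 (13); add 1.
Step 8: frontier [6-9 21] → take 6-9 (21); add 9.
MST edges: 3-8, 3-4, 6-8, 2-6, 2-5, 5-7, 1-2, 6-9; total weight 6+8+11+1+7+9+13+21 = 76.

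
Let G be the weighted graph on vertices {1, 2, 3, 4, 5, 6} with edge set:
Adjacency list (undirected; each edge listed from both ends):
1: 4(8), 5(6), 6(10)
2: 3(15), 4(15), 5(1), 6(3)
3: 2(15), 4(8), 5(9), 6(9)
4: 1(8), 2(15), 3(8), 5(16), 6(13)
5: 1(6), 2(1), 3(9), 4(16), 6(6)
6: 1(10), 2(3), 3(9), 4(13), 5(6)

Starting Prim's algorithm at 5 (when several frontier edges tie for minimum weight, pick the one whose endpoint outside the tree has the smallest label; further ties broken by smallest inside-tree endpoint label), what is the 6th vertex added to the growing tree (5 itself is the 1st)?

Prim, starting at 5.
Step 1: cheapest edge leaving the tree is 2-5 (1); add 2.
Step 2: cheapest edge leaving the tree is 2-6 (3); add 6.
Step 3: cheapest edge leaving the tree is 1-5 (6); add 1.
Step 4: cheapest edge leaving the tree is 1-4 (8); add 4.
Step 5: cheapest edge leaving the tree is 3-4 (8); add 3.
Vertex order: 5, 2, 6, 1, 4, 3. The 6th vertex is 3.

3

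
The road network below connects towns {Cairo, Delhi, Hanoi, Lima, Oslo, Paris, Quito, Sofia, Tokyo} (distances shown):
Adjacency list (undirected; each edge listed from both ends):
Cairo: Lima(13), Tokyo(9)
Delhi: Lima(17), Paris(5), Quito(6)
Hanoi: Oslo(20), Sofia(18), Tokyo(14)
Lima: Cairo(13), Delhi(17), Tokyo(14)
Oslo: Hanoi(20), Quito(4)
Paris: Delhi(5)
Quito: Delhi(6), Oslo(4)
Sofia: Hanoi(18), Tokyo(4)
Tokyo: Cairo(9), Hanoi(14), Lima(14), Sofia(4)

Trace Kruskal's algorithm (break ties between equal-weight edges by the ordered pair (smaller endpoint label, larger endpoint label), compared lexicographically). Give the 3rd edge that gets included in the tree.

Delhi-Paris

Kruskal: consider edges lightest-first.
Oslo—Quito (4): add — endpoints in different components.
Sofia—Tokyo (4): add — endpoints in different components.
Delhi—Paris (5): add — endpoints in different components.
Delhi—Quito (6): add — endpoints in different components.
Cairo—Tokyo (9): add — endpoints in different components.
Cairo—Lima (13): add — endpoints in different components.
Hanoi—Tokyo (14): add — endpoints in different components.
Lima—Tokyo (14): skip — Tokyo and Lima already connected.
Delhi—Lima (17): add — endpoints in different components.
The 3rd edge added is Delhi—Paris.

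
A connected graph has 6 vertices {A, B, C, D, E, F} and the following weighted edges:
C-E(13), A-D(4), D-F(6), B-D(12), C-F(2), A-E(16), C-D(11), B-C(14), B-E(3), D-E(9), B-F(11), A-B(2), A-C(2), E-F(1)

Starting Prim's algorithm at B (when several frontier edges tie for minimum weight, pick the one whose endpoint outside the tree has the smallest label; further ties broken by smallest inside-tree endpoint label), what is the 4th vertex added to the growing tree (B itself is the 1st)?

Grow the tree from B using Prim:
Step 1: cheapest edge leaving the tree is A-B (2); add A.
Step 2: cheapest edge leaving the tree is A-C (2); add C.
Step 3: cheapest edge leaving the tree is C-F (2); add F.
Step 4: cheapest edge leaving the tree is E-F (1); add E.
Step 5: cheapest edge leaving the tree is A-D (4); add D.
Vertex order: B, A, C, F, E, D. The 4th vertex is F.

F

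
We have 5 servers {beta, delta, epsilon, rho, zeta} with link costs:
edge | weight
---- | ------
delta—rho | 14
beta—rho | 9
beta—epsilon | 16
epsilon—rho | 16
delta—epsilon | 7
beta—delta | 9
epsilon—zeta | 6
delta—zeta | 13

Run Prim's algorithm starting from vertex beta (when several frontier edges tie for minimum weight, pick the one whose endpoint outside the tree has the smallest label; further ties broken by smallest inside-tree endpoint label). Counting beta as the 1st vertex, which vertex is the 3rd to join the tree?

epsilon

Prim's algorithm from beta:
Step 1: frontier [beta—delta 9, beta—rho 9, beta—epsilon 16] → take beta—delta (9); add delta.
Step 2: frontier [beta—rho 9, beta—epsilon 16, delta—epsilon 7, delta—zeta 13, delta—rho 14] → take delta—epsilon (7); add epsilon.
Step 3: frontier [beta—rho 9, delta—zeta 13, delta—rho 14, epsilon—zeta 6, epsilon—rho 16] → take epsilon—zeta (6); add zeta.
Step 4: frontier [beta—rho 9, delta—rho 14, epsilon—rho 16] → take beta—rho (9); add rho.
Vertex order: beta, delta, epsilon, zeta, rho. The 3rd vertex is epsilon.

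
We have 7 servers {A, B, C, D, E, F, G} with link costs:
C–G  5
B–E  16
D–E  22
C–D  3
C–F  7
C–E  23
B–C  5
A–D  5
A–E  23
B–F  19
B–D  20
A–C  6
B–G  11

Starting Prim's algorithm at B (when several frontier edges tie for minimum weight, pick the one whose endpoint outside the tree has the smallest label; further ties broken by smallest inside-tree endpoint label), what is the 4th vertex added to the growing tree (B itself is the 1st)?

A

Grow the tree from B using Prim:
Step 1: frontier [B–C 5, B–G 11, B–E 16, B–F 19, B–D 20] → take B–C (5); add C.
Step 2: frontier [B–G 11, B–E 16, B–F 19, B–D 20, C–D 3, C–G 5, A–C 6, C–F 7, C–E 23] → take C–D (3); add D.
Step 3: frontier [B–G 11, B–E 16, B–F 19, C–G 5, A–C 6, C–F 7, C–E 23, A–D 5, D–E 22] → take A–D (5); add A.
Step 4: frontier [A–E 23, B–G 11, B–E 16, B–F 19, C–G 5, C–F 7, C–E 23, D–E 22] → take C–G (5); add G.
Step 5: frontier [A–E 23, B–E 16, B–F 19, C–F 7, C–E 23, D–E 22] → take C–F (7); add F.
Step 6: frontier [A–E 23, B–E 16, C–E 23, D–E 22] → take B–E (16); add E.
Vertex order: B, C, D, A, G, F, E. The 4th vertex is A.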